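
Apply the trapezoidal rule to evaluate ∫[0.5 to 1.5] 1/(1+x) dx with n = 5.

f(x) = 1/(1+x)
a = 0.5, b = 1.5, n = 5
h = (b - a)/n = 0.200000

Trapezoidal rule: (h/2)[f(x₀) + 2f(x₁) + 2f(x₂) + ... + f(xₙ)]

x_0 = 0.5000, f(x_0) = 0.666667, coefficient = 1
x_1 = 0.7000, f(x_1) = 0.588235, coefficient = 2
x_2 = 0.9000, f(x_2) = 0.526316, coefficient = 2
x_3 = 1.1000, f(x_3) = 0.476190, coefficient = 2
x_4 = 1.3000, f(x_4) = 0.434783, coefficient = 2
x_5 = 1.5000, f(x_5) = 0.400000, coefficient = 1

I ≈ (0.200000/2) × 5.117715 = 0.511772
Exact value: 0.510826
Error: 0.000946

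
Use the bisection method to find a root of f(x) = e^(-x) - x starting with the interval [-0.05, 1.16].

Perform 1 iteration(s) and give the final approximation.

f(x) = e^(-x) - x
Initial interval: [-0.05, 1.16]

Iteration 1:
  c_1 = (-0.050000 + 1.160000)/2 = 0.555000
  f(c_1) = f(0.555000) = 0.019072
  f(a) × f(c) ≥ 0, new interval: [0.555000, 1.160000]

After 1 iteration(s), the approximation is c_1 = 0.555000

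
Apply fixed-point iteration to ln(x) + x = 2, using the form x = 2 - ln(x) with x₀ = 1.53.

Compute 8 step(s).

Equation: ln(x) + x = 2
Fixed-point form: x = 2 - ln(x)
x₀ = 1.53

x_1 = g(1.530000) = 1.574732
x_2 = g(1.574732) = 1.545915
x_3 = g(1.545915) = 1.564384
x_4 = g(1.564384) = 1.552508
x_5 = g(1.552508) = 1.560128
x_6 = g(1.560128) = 1.555232
x_7 = g(1.555232) = 1.558375
x_8 = g(1.558375) = 1.556356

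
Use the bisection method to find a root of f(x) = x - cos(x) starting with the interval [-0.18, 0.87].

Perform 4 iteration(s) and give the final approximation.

f(x) = x - cos(x)
Initial interval: [-0.18, 0.87]

Iteration 1:
  c_1 = (-0.180000 + 0.870000)/2 = 0.345000
  f(c_1) = f(0.345000) = -0.596075
  f(a) × f(c) ≥ 0, new interval: [0.345000, 0.870000]
Iteration 2:
  c_2 = (0.345000 + 0.870000)/2 = 0.607500
  f(c_2) = f(0.607500) = -0.213578
  f(a) × f(c) ≥ 0, new interval: [0.607500, 0.870000]
Iteration 3:
  c_3 = (0.607500 + 0.870000)/2 = 0.738750
  f(c_3) = f(0.738750) = -0.000561
  f(a) × f(c) ≥ 0, new interval: [0.738750, 0.870000]
Iteration 4:
  c_4 = (0.738750 + 0.870000)/2 = 0.804375
  f(c_4) = f(0.804375) = 0.110813
  f(a) × f(c) < 0, new interval: [0.738750, 0.804375]

After 4 iteration(s), the approximation is c_4 = 0.804375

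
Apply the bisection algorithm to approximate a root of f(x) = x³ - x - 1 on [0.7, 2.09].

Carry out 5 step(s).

f(x) = x³ - x - 1
Initial interval: [0.7, 2.09]

Iteration 1:
  c_1 = (0.700000 + 2.090000)/2 = 1.395000
  f(c_1) = f(1.395000) = 0.319705
  f(a) × f(c) < 0, new interval: [0.700000, 1.395000]
Iteration 2:
  c_2 = (0.700000 + 1.395000)/2 = 1.047500
  f(c_2) = f(1.047500) = -0.898124
  f(a) × f(c) ≥ 0, new interval: [1.047500, 1.395000]
Iteration 3:
  c_3 = (1.047500 + 1.395000)/2 = 1.221250
  f(c_3) = f(1.221250) = -0.399815
  f(a) × f(c) ≥ 0, new interval: [1.221250, 1.395000]
Iteration 4:
  c_4 = (1.221250 + 1.395000)/2 = 1.308125
  f(c_4) = f(1.308125) = -0.069673
  f(a) × f(c) ≥ 0, new interval: [1.308125, 1.395000]
Iteration 5:
  c_5 = (1.308125 + 1.395000)/2 = 1.351562
  f(c_5) = f(1.351562) = 0.117365
  f(a) × f(c) < 0, new interval: [1.308125, 1.351562]

After 5 iteration(s), the approximation is c_5 = 1.351562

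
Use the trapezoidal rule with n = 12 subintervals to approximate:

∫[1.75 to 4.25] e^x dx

f(x) = e^x
a = 1.75, b = 4.25, n = 12
h = (b - a)/n = 0.208333

Trapezoidal rule: (h/2)[f(x₀) + 2f(x₁) + 2f(x₂) + ... + f(xₙ)]

x_0 = 1.7500, f(x_0) = 5.754603, coefficient = 1
x_1 = 1.9583, f(x_1) = 7.087505, coefficient = 2
x_2 = 2.1667, f(x_2) = 8.729138, coefficient = 2
x_3 = 2.3750, f(x_3) = 10.751013, coefficient = 2
x_4 = 2.5833, f(x_4) = 13.241202, coefficient = 2
x_5 = 2.7917, f(x_5) = 16.308177, coefficient = 2
x_6 = 3.0000, f(x_6) = 20.085537, coefficient = 2
x_7 = 3.2083, f(x_7) = 24.737822, coefficient = 2
x_8 = 3.4167, f(x_8) = 30.467687, coefficient = 2
x_9 = 3.6250, f(x_9) = 37.524723, coefficient = 2
x_10 = 3.8333, f(x_10) = 46.216336, coefficient = 2
x_11 = 4.0417, f(x_11) = 56.921132, coefficient = 2
x_12 = 4.2500, f(x_12) = 70.105412, coefficient = 1

I ≈ (0.208333/2) × 620.000561 = 64.583392
Exact value: 64.350810
Error: 0.232582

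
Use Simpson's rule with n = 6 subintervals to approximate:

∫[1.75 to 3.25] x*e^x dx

f(x) = x*e^x
a = 1.75, b = 3.25, n = 6
h = (b - a)/n = 0.250000

Simpson's rule: (h/3)[f(x₀) + 4f(x₁) + 2f(x₂) + ... + f(xₙ)]

x_0 = 1.7500, f(x_0) = 10.070555, coefficient = 1
x_1 = 2.0000, f(x_1) = 14.778112, coefficient = 4
x_2 = 2.2500, f(x_2) = 21.347406, coefficient = 2
x_3 = 2.5000, f(x_3) = 30.456235, coefficient = 4
x_4 = 2.7500, f(x_4) = 43.017238, coefficient = 2
x_5 = 3.0000, f(x_5) = 60.256611, coefficient = 4
x_6 = 3.2500, f(x_6) = 83.818605, coefficient = 1

I ≈ (0.250000/3) × 644.582278 = 53.715190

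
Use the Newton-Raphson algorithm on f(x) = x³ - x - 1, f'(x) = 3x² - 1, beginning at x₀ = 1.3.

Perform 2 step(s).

f(x) = x³ - x - 1
f'(x) = 3x² - 1
x₀ = 1.3

Newton-Raphson formula: x_{n+1} = x_n - f(x_n)/f'(x_n)

Iteration 1:
  f(1.300000) = -0.103000
  f'(1.300000) = 4.070000
  x_1 = 1.300000 - (-0.103000)/4.070000 = 1.325307
Iteration 2:
  f(1.325307) = 0.002514
  f'(1.325307) = 4.269317
  x_2 = 1.325307 - 0.002514/4.269317 = 1.324718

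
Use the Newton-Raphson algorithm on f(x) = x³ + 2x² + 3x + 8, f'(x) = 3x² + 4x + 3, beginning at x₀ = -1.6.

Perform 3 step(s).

f(x) = x³ + 2x² + 3x + 8
f'(x) = 3x² + 4x + 3
x₀ = -1.6

Newton-Raphson formula: x_{n+1} = x_n - f(x_n)/f'(x_n)

Iteration 1:
  f(-1.600000) = 4.224000
  f'(-1.600000) = 4.280000
  x_1 = -1.600000 - 4.224000/4.280000 = -2.586916
Iteration 2:
  f(-2.586916) = -3.688467
  f'(-2.586916) = 12.728738
  x_2 = -2.586916 - (-3.688467)/12.728738 = -2.297141
Iteration 3:
  f(-2.297141) = -0.459394
  f'(-2.297141) = 9.642007
  x_3 = -2.297141 - (-0.459394)/9.642007 = -2.249496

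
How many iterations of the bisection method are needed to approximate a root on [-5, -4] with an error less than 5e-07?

We need (b-a)/2^n ≤ 5e-07
(-4 - (-5))/2^n ≤ 5e-07
1/2^n ≤ 5e-07
2^n ≥ 2000000
n ≥ log₂(2000000) = 20.93
n ≥ 21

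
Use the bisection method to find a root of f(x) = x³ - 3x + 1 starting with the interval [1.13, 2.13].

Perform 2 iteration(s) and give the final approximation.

f(x) = x³ - 3x + 1
Initial interval: [1.13, 2.13]

Iteration 1:
  c_1 = (1.130000 + 2.130000)/2 = 1.630000
  f(c_1) = f(1.630000) = 0.440747
  f(a) × f(c) < 0, new interval: [1.130000, 1.630000]
Iteration 2:
  c_2 = (1.130000 + 1.630000)/2 = 1.380000
  f(c_2) = f(1.380000) = -0.511928
  f(a) × f(c) ≥ 0, new interval: [1.380000, 1.630000]

After 2 iteration(s), the approximation is c_2 = 1.380000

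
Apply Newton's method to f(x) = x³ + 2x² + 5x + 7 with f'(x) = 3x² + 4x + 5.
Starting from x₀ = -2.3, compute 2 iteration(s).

f(x) = x³ + 2x² + 5x + 7
f'(x) = 3x² + 4x + 5
x₀ = -2.3

Newton-Raphson formula: x_{n+1} = x_n - f(x_n)/f'(x_n)

Iteration 1:
  f(-2.300000) = -6.087000
  f'(-2.300000) = 11.670000
  x_1 = -2.300000 - (-6.087000)/11.670000 = -1.778406
Iteration 2:
  f(-1.778406) = -1.191190
  f'(-1.778406) = 7.374561
  x_2 = -1.778406 - (-1.191190)/7.374561 = -1.616879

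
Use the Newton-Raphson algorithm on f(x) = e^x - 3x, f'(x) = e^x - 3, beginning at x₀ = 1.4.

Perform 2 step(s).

f(x) = e^x - 3x
f'(x) = e^x - 3
x₀ = 1.4

Newton-Raphson formula: x_{n+1} = x_n - f(x_n)/f'(x_n)

Iteration 1:
  f(1.400000) = -0.144800
  f'(1.400000) = 1.055200
  x_1 = 1.400000 - (-0.144800)/1.055200 = 1.537225
Iteration 2:
  f(1.537225) = 0.039989
  f'(1.537225) = 1.651665
  x_2 = 1.537225 - 0.039989/1.651665 = 1.513014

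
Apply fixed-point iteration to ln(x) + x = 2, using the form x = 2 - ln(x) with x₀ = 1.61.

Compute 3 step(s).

Equation: ln(x) + x = 2
Fixed-point form: x = 2 - ln(x)
x₀ = 1.61

x_1 = g(1.610000) = 1.523766
x_2 = g(1.523766) = 1.578815
x_3 = g(1.578815) = 1.543325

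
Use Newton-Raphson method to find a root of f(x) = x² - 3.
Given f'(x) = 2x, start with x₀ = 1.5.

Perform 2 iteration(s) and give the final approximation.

f(x) = x² - 3
f'(x) = 2x
x₀ = 1.5

Newton-Raphson formula: x_{n+1} = x_n - f(x_n)/f'(x_n)

Iteration 1:
  f(1.500000) = -0.750000
  f'(1.500000) = 3.000000
  x_1 = 1.500000 - (-0.750000)/3.000000 = 1.750000
Iteration 2:
  f(1.750000) = 0.062500
  f'(1.750000) = 3.500000
  x_2 = 1.750000 - 0.062500/3.500000 = 1.732143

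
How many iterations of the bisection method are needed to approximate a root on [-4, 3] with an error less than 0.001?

We need (b-a)/2^n ≤ 0.001
(3 - (-4))/2^n ≤ 0.001
7/2^n ≤ 0.001
2^n ≥ 7000
n ≥ log₂(7000) = 12.77
n ≥ 13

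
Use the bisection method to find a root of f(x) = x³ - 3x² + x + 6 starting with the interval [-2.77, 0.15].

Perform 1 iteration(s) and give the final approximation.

f(x) = x³ - 3x² + x + 6
Initial interval: [-2.77, 0.15]

Iteration 1:
  c_1 = (-2.770000 + 0.150000)/2 = -1.310000
  f(c_1) = f(-1.310000) = -2.706391
  f(a) × f(c) ≥ 0, new interval: [-1.310000, 0.150000]

After 1 iteration(s), the approximation is c_1 = -1.310000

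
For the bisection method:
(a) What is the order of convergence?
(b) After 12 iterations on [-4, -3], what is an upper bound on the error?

(a) Bisection has linear (order 1) convergence; the error is halved each step.

(b) Error bound = (b-a)/2^n = (-3 - (-4))/2^{12}
    = 1/2^{12}

(a) 1 (linear); (b) error ≤ 2.44e-04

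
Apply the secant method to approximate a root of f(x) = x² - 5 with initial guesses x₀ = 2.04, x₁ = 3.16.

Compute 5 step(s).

f(x) = x² - 5
x₀ = 2.04, x₁ = 3.16

Secant formula: x_{n+1} = x_n - f(x_n)(x_n - x_{n-1})/(f(x_n) - f(x_{n-1}))

Iteration 1:
  f(2.040000) = -0.838400
  f(3.160000) = 4.985600
  x_2 = 3.160000 - 4.985600×(3.160000 - 2.040000)/(4.985600 - (-0.838400))
       = 2.201231
Iteration 2:
  f(3.160000) = 4.985600
  f(2.201231) = -0.154583
  x_3 = 2.201231 - (-0.154583)×(2.201231 - 3.160000)/(-0.154583 - 4.985600)
       = 2.230064
Iteration 3:
  f(2.201231) = -0.154583
  f(2.230064) = -0.026813
  x_4 = 2.230064 - (-0.026813)×(2.230064 - 2.201231)/(-0.026813 - (-0.154583))
       = 2.236115
Iteration 4:
  f(2.230064) = -0.026813
  f(2.236115) = 0.000211
  x_5 = 2.236115 - 0.000211×(2.236115 - 2.230064)/(0.000211 - (-0.026813))
       = 2.236068
Iteration 5:
  f(2.236115) = 0.000211
  f(2.236068) = 0.000000
  x_6 = 2.236068 - 0.000000×(2.236068 - 2.236115)/(0.000000 - 0.000211)
       = 2.236068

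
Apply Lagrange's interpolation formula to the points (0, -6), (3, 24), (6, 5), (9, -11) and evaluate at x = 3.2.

Lagrange interpolation formula:
P(x) = Σ yᵢ × Lᵢ(x)
where Lᵢ(x) = Π_{j≠i} (x - xⱼ)/(xᵢ - xⱼ)

L_0(3.2) = (3.2 - 3)/(0 - 3) × (3.2 - 6)/(0 - 6) × (3.2 - 9)/(0 - 9) = -0.020049
L_1(3.2) = (3.2 - 0)/(3 - 0) × (3.2 - 6)/(3 - 6) × (3.2 - 9)/(3 - 9) = 0.962370
L_2(3.2) = (3.2 - 0)/(6 - 0) × (3.2 - 3)/(6 - 3) × (3.2 - 9)/(6 - 9) = 0.068741
L_3(3.2) = (3.2 - 0)/(9 - 0) × (3.2 - 3)/(9 - 3) × (3.2 - 6)/(9 - 6) = -0.011062

P(3.2) = (-6)×L_0(3.2) + 24×L_1(3.2) + 5×L_2(3.2) + (-11)×L_3(3.2)
P(3.2) = 23.682568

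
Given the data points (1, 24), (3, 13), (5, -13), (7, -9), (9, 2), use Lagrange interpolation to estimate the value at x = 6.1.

Lagrange interpolation formula:
P(x) = Σ yᵢ × Lᵢ(x)
where Lᵢ(x) = Π_{j≠i} (x - xⱼ)/(xᵢ - xⱼ)

L_0(6.1) = (6.1 - 3)/(1 - 3) × (6.1 - 5)/(1 - 5) × (6.1 - 7)/(1 - 7) × (6.1 - 9)/(1 - 9) = 0.023177
L_1(6.1) = (6.1 - 1)/(3 - 1) × (6.1 - 5)/(3 - 5) × (6.1 - 7)/(3 - 7) × (6.1 - 9)/(3 - 9) = -0.152522
L_2(6.1) = (6.1 - 1)/(5 - 1) × (6.1 - 3)/(5 - 3) × (6.1 - 7)/(5 - 7) × (6.1 - 9)/(5 - 9) = 0.644752
L_3(6.1) = (6.1 - 1)/(7 - 1) × (6.1 - 3)/(7 - 3) × (6.1 - 5)/(7 - 5) × (6.1 - 9)/(7 - 9) = 0.525353
L_4(6.1) = (6.1 - 1)/(9 - 1) × (6.1 - 3)/(9 - 3) × (6.1 - 5)/(9 - 5) × (6.1 - 7)/(9 - 7) = -0.040760

P(6.1) = 24×L_0(6.1) + 13×L_1(6.1) + (-13)×L_2(6.1) + (-9)×L_3(6.1) + 2×L_4(6.1)
P(6.1) = -14.617997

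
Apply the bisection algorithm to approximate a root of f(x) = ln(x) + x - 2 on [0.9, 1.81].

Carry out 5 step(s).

f(x) = ln(x) + x - 2
Initial interval: [0.9, 1.81]

Iteration 1:
  c_1 = (0.900000 + 1.810000)/2 = 1.355000
  f(c_1) = f(1.355000) = -0.341199
  f(a) × f(c) ≥ 0, new interval: [1.355000, 1.810000]
Iteration 2:
  c_2 = (1.355000 + 1.810000)/2 = 1.582500
  f(c_2) = f(1.582500) = 0.041506
  f(a) × f(c) < 0, new interval: [1.355000, 1.582500]
Iteration 3:
  c_3 = (1.355000 + 1.582500)/2 = 1.468750
  f(c_3) = f(1.468750) = -0.146838
  f(a) × f(c) ≥ 0, new interval: [1.468750, 1.582500]
Iteration 4:
  c_4 = (1.468750 + 1.582500)/2 = 1.525625
  f(c_4) = f(1.525625) = -0.051971
  f(a) × f(c) ≥ 0, new interval: [1.525625, 1.582500]
Iteration 5:
  c_5 = (1.525625 + 1.582500)/2 = 1.554063
  f(c_5) = f(1.554063) = -0.005065
  f(a) × f(c) ≥ 0, new interval: [1.554063, 1.582500]

After 5 iteration(s), the approximation is c_5 = 1.554063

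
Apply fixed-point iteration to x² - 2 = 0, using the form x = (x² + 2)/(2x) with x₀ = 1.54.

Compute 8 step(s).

Equation: x² - 2 = 0
Fixed-point form: x = (x² + 2)/(2x)
x₀ = 1.54

x_1 = g(1.540000) = 1.419351
x_2 = g(1.419351) = 1.414223
x_3 = g(1.414223) = 1.414214
x_4 = g(1.414214) = 1.414214
x_5 = g(1.414214) = 1.414214
x_6 = g(1.414214) = 1.414214
x_7 = g(1.414214) = 1.414214
x_8 = g(1.414214) = 1.414214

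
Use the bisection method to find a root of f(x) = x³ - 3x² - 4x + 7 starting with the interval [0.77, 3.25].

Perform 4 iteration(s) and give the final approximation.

f(x) = x³ - 3x² - 4x + 7
Initial interval: [0.77, 3.25]

Iteration 1:
  c_1 = (0.770000 + 3.250000)/2 = 2.010000
  f(c_1) = f(2.010000) = -5.039699
  f(a) × f(c) < 0, new interval: [0.770000, 2.010000]
Iteration 2:
  c_2 = (0.770000 + 2.010000)/2 = 1.390000
  f(c_2) = f(1.390000) = -1.670681
  f(a) × f(c) < 0, new interval: [0.770000, 1.390000]
Iteration 3:
  c_3 = (0.770000 + 1.390000)/2 = 1.080000
  f(c_3) = f(1.080000) = 0.440512
  f(a) × f(c) ≥ 0, new interval: [1.080000, 1.390000]
Iteration 4:
  c_4 = (1.080000 + 1.390000)/2 = 1.235000
  f(c_4) = f(1.235000) = -0.632022
  f(a) × f(c) < 0, new interval: [1.080000, 1.235000]

After 4 iteration(s), the approximation is c_4 = 1.235000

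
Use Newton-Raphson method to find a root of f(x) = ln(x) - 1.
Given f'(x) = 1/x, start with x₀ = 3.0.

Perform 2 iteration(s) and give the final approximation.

f(x) = ln(x) - 1
f'(x) = 1/x
x₀ = 3.0

Newton-Raphson formula: x_{n+1} = x_n - f(x_n)/f'(x_n)

Iteration 1:
  f(3.000000) = 0.098612
  f'(3.000000) = 0.333333
  x_1 = 3.000000 - 0.098612/0.333333 = 2.704163
Iteration 2:
  f(2.704163) = -0.005208
  f'(2.704163) = 0.369800
  x_2 = 2.704163 - (-0.005208)/0.369800 = 2.718245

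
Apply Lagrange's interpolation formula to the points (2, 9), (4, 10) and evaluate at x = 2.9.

Lagrange interpolation formula:
P(x) = Σ yᵢ × Lᵢ(x)
where Lᵢ(x) = Π_{j≠i} (x - xⱼ)/(xᵢ - xⱼ)

L_0(2.9) = (2.9 - 4)/(2 - 4) = 0.550000
L_1(2.9) = (2.9 - 2)/(4 - 2) = 0.450000

P(2.9) = 9×L_0(2.9) + 10×L_1(2.9)
P(2.9) = 9.450000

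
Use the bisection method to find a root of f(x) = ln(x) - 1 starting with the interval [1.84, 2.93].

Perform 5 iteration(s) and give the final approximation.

f(x) = ln(x) - 1
Initial interval: [1.84, 2.93]

Iteration 1:
  c_1 = (1.840000 + 2.930000)/2 = 2.385000
  f(c_1) = f(2.385000) = -0.130801
  f(a) × f(c) ≥ 0, new interval: [2.385000, 2.930000]
Iteration 2:
  c_2 = (2.385000 + 2.930000)/2 = 2.657500
  f(c_2) = f(2.657500) = -0.022614
  f(a) × f(c) ≥ 0, new interval: [2.657500, 2.930000]
Iteration 3:
  c_3 = (2.657500 + 2.930000)/2 = 2.793750
  f(c_3) = f(2.793750) = 0.027385
  f(a) × f(c) < 0, new interval: [2.657500, 2.793750]
Iteration 4:
  c_4 = (2.657500 + 2.793750)/2 = 2.725625
  f(c_4) = f(2.725625) = 0.002698
  f(a) × f(c) < 0, new interval: [2.657500, 2.725625]
Iteration 5:
  c_5 = (2.657500 + 2.725625)/2 = 2.691562
  f(c_5) = f(2.691562) = -0.009878
  f(a) × f(c) ≥ 0, new interval: [2.691562, 2.725625]

After 5 iteration(s), the approximation is c_5 = 2.691562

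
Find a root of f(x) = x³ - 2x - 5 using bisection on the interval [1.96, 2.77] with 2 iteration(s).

f(x) = x³ - 2x - 5
Initial interval: [1.96, 2.77]

Iteration 1:
  c_1 = (1.960000 + 2.770000)/2 = 2.365000
  f(c_1) = f(2.365000) = 3.497977
  f(a) × f(c) < 0, new interval: [1.960000, 2.365000]
Iteration 2:
  c_2 = (1.960000 + 2.365000)/2 = 2.162500
  f(c_2) = f(2.162500) = 0.787729
  f(a) × f(c) < 0, new interval: [1.960000, 2.162500]

After 2 iteration(s), the approximation is c_2 = 2.162500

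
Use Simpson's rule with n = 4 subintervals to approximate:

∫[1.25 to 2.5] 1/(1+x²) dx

f(x) = 1/(1+x²)
a = 1.25, b = 2.5, n = 4
h = (b - a)/n = 0.312500

Simpson's rule: (h/3)[f(x₀) + 4f(x₁) + 2f(x₂) + ... + f(xₙ)]

x_0 = 1.2500, f(x_0) = 0.390244, coefficient = 1
x_1 = 1.5625, f(x_1) = 0.290579, coefficient = 4
x_2 = 1.8750, f(x_2) = 0.221453, coefficient = 2
x_3 = 2.1875, f(x_3) = 0.172856, coefficient = 4
x_4 = 2.5000, f(x_4) = 0.137931, coefficient = 1

I ≈ (0.312500/3) × 2.824822 = 0.294252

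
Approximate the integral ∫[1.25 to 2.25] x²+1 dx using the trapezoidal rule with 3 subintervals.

f(x) = x²+1
a = 1.25, b = 2.25, n = 3
h = (b - a)/n = 0.333333

Trapezoidal rule: (h/2)[f(x₀) + 2f(x₁) + 2f(x₂) + ... + f(xₙ)]

x_0 = 1.2500, f(x_0) = 2.562500, coefficient = 1
x_1 = 1.5833, f(x_1) = 3.506944, coefficient = 2
x_2 = 1.9167, f(x_2) = 4.673611, coefficient = 2
x_3 = 2.2500, f(x_3) = 6.062500, coefficient = 1

I ≈ (0.333333/2) × 24.986111 = 4.164352
Exact value: 4.145833
Error: 0.018519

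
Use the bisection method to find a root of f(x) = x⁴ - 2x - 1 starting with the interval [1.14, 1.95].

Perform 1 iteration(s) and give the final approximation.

f(x) = x⁴ - 2x - 1
Initial interval: [1.14, 1.95]

Iteration 1:
  c_1 = (1.140000 + 1.950000)/2 = 1.545000
  f(c_1) = f(1.545000) = 1.607888
  f(a) × f(c) < 0, new interval: [1.140000, 1.545000]

After 1 iteration(s), the approximation is c_1 = 1.545000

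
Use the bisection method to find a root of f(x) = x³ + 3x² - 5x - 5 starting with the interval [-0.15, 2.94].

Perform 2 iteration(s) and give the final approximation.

f(x) = x³ + 3x² - 5x - 5
Initial interval: [-0.15, 2.94]

Iteration 1:
  c_1 = (-0.150000 + 2.940000)/2 = 1.395000
  f(c_1) = f(1.395000) = -3.422220
  f(a) × f(c) ≥ 0, new interval: [1.395000, 2.940000]
Iteration 2:
  c_2 = (1.395000 + 2.940000)/2 = 2.167500
  f(c_2) = f(2.167500) = 8.439706
  f(a) × f(c) < 0, new interval: [1.395000, 2.167500]

After 2 iteration(s), the approximation is c_2 = 2.167500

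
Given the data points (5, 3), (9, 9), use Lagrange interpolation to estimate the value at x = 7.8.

Lagrange interpolation formula:
P(x) = Σ yᵢ × Lᵢ(x)
where Lᵢ(x) = Π_{j≠i} (x - xⱼ)/(xᵢ - xⱼ)

L_0(7.8) = (7.8 - 9)/(5 - 9) = 0.300000
L_1(7.8) = (7.8 - 5)/(9 - 5) = 0.700000

P(7.8) = 3×L_0(7.8) + 9×L_1(7.8)
P(7.8) = 7.200000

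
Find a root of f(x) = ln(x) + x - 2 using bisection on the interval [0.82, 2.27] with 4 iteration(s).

f(x) = ln(x) + x - 2
Initial interval: [0.82, 2.27]

Iteration 1:
  c_1 = (0.820000 + 2.270000)/2 = 1.545000
  f(c_1) = f(1.545000) = -0.019976
  f(a) × f(c) ≥ 0, new interval: [1.545000, 2.270000]
Iteration 2:
  c_2 = (1.545000 + 2.270000)/2 = 1.907500
  f(c_2) = f(1.907500) = 0.553293
  f(a) × f(c) < 0, new interval: [1.545000, 1.907500]
Iteration 3:
  c_3 = (1.545000 + 1.907500)/2 = 1.726250
  f(c_3) = f(1.726250) = 0.272201
  f(a) × f(c) < 0, new interval: [1.545000, 1.726250]
Iteration 4:
  c_4 = (1.545000 + 1.726250)/2 = 1.635625
  f(c_4) = f(1.635625) = 0.127650
  f(a) × f(c) < 0, new interval: [1.545000, 1.635625]

After 4 iteration(s), the approximation is c_4 = 1.635625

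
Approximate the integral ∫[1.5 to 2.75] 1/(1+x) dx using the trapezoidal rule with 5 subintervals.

f(x) = 1/(1+x)
a = 1.5, b = 2.75, n = 5
h = (b - a)/n = 0.250000

Trapezoidal rule: (h/2)[f(x₀) + 2f(x₁) + 2f(x₂) + ... + f(xₙ)]

x_0 = 1.5000, f(x_0) = 0.400000, coefficient = 1
x_1 = 1.7500, f(x_1) = 0.363636, coefficient = 2
x_2 = 2.0000, f(x_2) = 0.333333, coefficient = 2
x_3 = 2.2500, f(x_3) = 0.307692, coefficient = 2
x_4 = 2.5000, f(x_4) = 0.285714, coefficient = 2
x_5 = 2.7500, f(x_5) = 0.266667, coefficient = 1

I ≈ (0.250000/2) × 3.247419 = 0.405927
Exact value: 0.405465
Error: 0.000462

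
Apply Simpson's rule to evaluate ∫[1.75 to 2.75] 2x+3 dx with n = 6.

f(x) = 2x+3
a = 1.75, b = 2.75, n = 6
h = (b - a)/n = 0.166667

Simpson's rule: (h/3)[f(x₀) + 4f(x₁) + 2f(x₂) + ... + f(xₙ)]

x_0 = 1.7500, f(x_0) = 6.500000, coefficient = 1
x_1 = 1.9167, f(x_1) = 6.833333, coefficient = 4
x_2 = 2.0833, f(x_2) = 7.166667, coefficient = 2
x_3 = 2.2500, f(x_3) = 7.500000, coefficient = 4
x_4 = 2.4167, f(x_4) = 7.833333, coefficient = 2
x_5 = 2.5833, f(x_5) = 8.166667, coefficient = 4
x_6 = 2.7500, f(x_6) = 8.500000, coefficient = 1

I ≈ (0.166667/3) × 135.000000 = 7.500000
Exact value: 7.500000
Error: 0.000000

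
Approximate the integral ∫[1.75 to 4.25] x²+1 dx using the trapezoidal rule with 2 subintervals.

f(x) = x²+1
a = 1.75, b = 4.25, n = 2
h = (b - a)/n = 1.250000

Trapezoidal rule: (h/2)[f(x₀) + 2f(x₁) + 2f(x₂) + ... + f(xₙ)]

x_0 = 1.7500, f(x_0) = 4.062500, coefficient = 1
x_1 = 3.0000, f(x_1) = 10.000000, coefficient = 2
x_2 = 4.2500, f(x_2) = 19.062500, coefficient = 1

I ≈ (1.250000/2) × 43.125000 = 26.953125
Exact value: 26.302083
Error: 0.651042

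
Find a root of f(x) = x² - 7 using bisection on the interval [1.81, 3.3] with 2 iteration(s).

f(x) = x² - 7
Initial interval: [1.81, 3.3]

Iteration 1:
  c_1 = (1.810000 + 3.300000)/2 = 2.555000
  f(c_1) = f(2.555000) = -0.471975
  f(a) × f(c) ≥ 0, new interval: [2.555000, 3.300000]
Iteration 2:
  c_2 = (2.555000 + 3.300000)/2 = 2.927500
  f(c_2) = f(2.927500) = 1.570256
  f(a) × f(c) < 0, new interval: [2.555000, 2.927500]

After 2 iteration(s), the approximation is c_2 = 2.927500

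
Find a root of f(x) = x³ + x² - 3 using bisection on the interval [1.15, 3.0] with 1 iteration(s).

f(x) = x³ + x² - 3
Initial interval: [1.15, 3.0]

Iteration 1:
  c_1 = (1.150000 + 3.000000)/2 = 2.075000
  f(c_1) = f(2.075000) = 10.239797
  f(a) × f(c) < 0, new interval: [1.150000, 2.075000]

After 1 iteration(s), the approximation is c_1 = 2.075000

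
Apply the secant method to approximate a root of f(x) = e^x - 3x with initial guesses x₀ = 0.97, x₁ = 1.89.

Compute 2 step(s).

f(x) = e^x - 3x
x₀ = 0.97, x₁ = 1.89

Secant formula: x_{n+1} = x_n - f(x_n)(x_n - x_{n-1})/(f(x_n) - f(x_{n-1}))

Iteration 1:
  f(0.970000) = -0.272056
  f(1.890000) = 0.949369
  x_2 = 1.890000 - 0.949369×(1.890000 - 0.970000)/(0.949369 - (-0.272056))
       = 1.174917
Iteration 2:
  f(1.890000) = 0.949369
  f(1.174917) = -0.286877
  x_3 = 1.174917 - (-0.286877)×(1.174917 - 1.890000)/(-0.286877 - 0.949369)
       = 1.340856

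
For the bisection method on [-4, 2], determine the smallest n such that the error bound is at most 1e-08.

We need (b-a)/2^n ≤ 1e-08
(2 - (-4))/2^n ≤ 1e-08
6/2^n ≤ 1e-08
2^n ≥ 600000000
n ≥ log₂(600000000) = 29.16
n ≥ 30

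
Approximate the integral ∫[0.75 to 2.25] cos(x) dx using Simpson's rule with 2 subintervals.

f(x) = cos(x)
a = 0.75, b = 2.25, n = 2
h = (b - a)/n = 0.750000

Simpson's rule: (h/3)[f(x₀) + 4f(x₁) + 2f(x₂) + ... + f(xₙ)]

x_0 = 0.7500, f(x_0) = 0.731689, coefficient = 1
x_1 = 1.5000, f(x_1) = 0.070737, coefficient = 4
x_2 = 2.2500, f(x_2) = -0.628174, coefficient = 1

I ≈ (0.750000/3) × 0.386464 = 0.096616
Exact value: 0.096434
Error: 0.000182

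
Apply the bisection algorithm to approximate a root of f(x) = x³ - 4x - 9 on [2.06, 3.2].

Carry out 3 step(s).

f(x) = x³ - 4x - 9
Initial interval: [2.06, 3.2]

Iteration 1:
  c_1 = (2.060000 + 3.200000)/2 = 2.630000
  f(c_1) = f(2.630000) = -1.328553
  f(a) × f(c) ≥ 0, new interval: [2.630000, 3.200000]
Iteration 2:
  c_2 = (2.630000 + 3.200000)/2 = 2.915000
  f(c_2) = f(2.915000) = 4.109411
  f(a) × f(c) < 0, new interval: [2.630000, 2.915000]
Iteration 3:
  c_3 = (2.630000 + 2.915000)/2 = 2.772500
  f(c_3) = f(2.772500) = 1.221532
  f(a) × f(c) < 0, new interval: [2.630000, 2.772500]

After 3 iteration(s), the approximation is c_3 = 2.772500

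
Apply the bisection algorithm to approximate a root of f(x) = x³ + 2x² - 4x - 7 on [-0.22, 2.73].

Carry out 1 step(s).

f(x) = x³ + 2x² - 4x - 7
Initial interval: [-0.22, 2.73]

Iteration 1:
  c_1 = (-0.220000 + 2.730000)/2 = 1.255000
  f(c_1) = f(1.255000) = -6.893294
  f(a) × f(c) ≥ 0, new interval: [1.255000, 2.730000]

After 1 iteration(s), the approximation is c_1 = 1.255000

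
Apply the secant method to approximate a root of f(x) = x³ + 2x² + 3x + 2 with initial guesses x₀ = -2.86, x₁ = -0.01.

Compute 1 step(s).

f(x) = x³ + 2x² + 3x + 2
x₀ = -2.86, x₁ = -0.01

Secant formula: x_{n+1} = x_n - f(x_n)(x_n - x_{n-1})/(f(x_n) - f(x_{n-1}))

Iteration 1:
  f(-2.860000) = -13.614456
  f(-0.010000) = 1.970199
  x_2 = -0.010000 - 1.970199×(-0.010000 - (-2.860000))/(1.970199 - (-13.614456))
       = -0.370295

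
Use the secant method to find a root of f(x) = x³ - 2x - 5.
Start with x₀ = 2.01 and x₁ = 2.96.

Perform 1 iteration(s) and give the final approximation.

f(x) = x³ - 2x - 5
x₀ = 2.01, x₁ = 2.96

Secant formula: x_{n+1} = x_n - f(x_n)(x_n - x_{n-1})/(f(x_n) - f(x_{n-1}))

Iteration 1:
  f(2.010000) = -0.899399
  f(2.960000) = 15.014336
  x_2 = 2.960000 - 15.014336×(2.960000 - 2.010000)/(15.014336 - (-0.899399))
       = 2.063691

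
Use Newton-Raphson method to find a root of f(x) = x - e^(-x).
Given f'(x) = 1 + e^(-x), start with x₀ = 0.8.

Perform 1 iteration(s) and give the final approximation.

f(x) = x - e^(-x)
f'(x) = 1 + e^(-x)
x₀ = 0.8

Newton-Raphson formula: x_{n+1} = x_n - f(x_n)/f'(x_n)

Iteration 1:
  f(0.800000) = 0.350671
  f'(0.800000) = 1.449329
  x_1 = 0.800000 - 0.350671/1.449329 = 0.558046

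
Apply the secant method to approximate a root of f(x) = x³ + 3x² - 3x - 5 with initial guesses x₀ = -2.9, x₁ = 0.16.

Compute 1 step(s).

f(x) = x³ + 3x² - 3x - 5
x₀ = -2.9, x₁ = 0.16

Secant formula: x_{n+1} = x_n - f(x_n)(x_n - x_{n-1})/(f(x_n) - f(x_{n-1}))

Iteration 1:
  f(-2.900000) = 4.541000
  f(0.160000) = -5.399104
  x_2 = 0.160000 - (-5.399104)×(0.160000 - (-2.900000))/(-5.399104 - 4.541000)
       = -1.502081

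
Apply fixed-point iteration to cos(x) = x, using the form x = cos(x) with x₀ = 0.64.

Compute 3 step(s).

Equation: cos(x) = x
Fixed-point form: x = cos(x)
x₀ = 0.64

x_1 = g(0.640000) = 0.802096
x_2 = g(0.802096) = 0.695202
x_3 = g(0.695202) = 0.767924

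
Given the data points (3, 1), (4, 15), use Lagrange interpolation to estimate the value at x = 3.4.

Lagrange interpolation formula:
P(x) = Σ yᵢ × Lᵢ(x)
where Lᵢ(x) = Π_{j≠i} (x - xⱼ)/(xᵢ - xⱼ)

L_0(3.4) = (3.4 - 4)/(3 - 4) = 0.600000
L_1(3.4) = (3.4 - 3)/(4 - 3) = 0.400000

P(3.4) = 1×L_0(3.4) + 15×L_1(3.4)
P(3.4) = 6.600000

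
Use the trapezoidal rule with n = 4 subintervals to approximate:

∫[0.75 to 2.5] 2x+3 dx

f(x) = 2x+3
a = 0.75, b = 2.5, n = 4
h = (b - a)/n = 0.437500

Trapezoidal rule: (h/2)[f(x₀) + 2f(x₁) + 2f(x₂) + ... + f(xₙ)]

x_0 = 0.7500, f(x_0) = 4.500000, coefficient = 1
x_1 = 1.1875, f(x_1) = 5.375000, coefficient = 2
x_2 = 1.6250, f(x_2) = 6.250000, coefficient = 2
x_3 = 2.0625, f(x_3) = 7.125000, coefficient = 2
x_4 = 2.5000, f(x_4) = 8.000000, coefficient = 1

I ≈ (0.437500/2) × 50.000000 = 10.937500
Exact value: 10.937500
Error: 0.000000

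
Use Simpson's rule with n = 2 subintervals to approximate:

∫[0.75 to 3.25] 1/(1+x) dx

f(x) = 1/(1+x)
a = 0.75, b = 3.25, n = 2
h = (b - a)/n = 1.250000

Simpson's rule: (h/3)[f(x₀) + 4f(x₁) + 2f(x₂) + ... + f(xₙ)]

x_0 = 0.7500, f(x_0) = 0.571429, coefficient = 1
x_1 = 2.0000, f(x_1) = 0.333333, coefficient = 4
x_2 = 3.2500, f(x_2) = 0.235294, coefficient = 1

I ≈ (1.250000/3) × 2.140056 = 0.891690
Exact value: 0.887303
Error: 0.004387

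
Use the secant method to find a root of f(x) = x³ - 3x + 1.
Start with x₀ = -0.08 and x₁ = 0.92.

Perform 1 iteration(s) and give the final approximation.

f(x) = x³ - 3x + 1
x₀ = -0.08, x₁ = 0.92

Secant formula: x_{n+1} = x_n - f(x_n)(x_n - x_{n-1})/(f(x_n) - f(x_{n-1}))

Iteration 1:
  f(-0.080000) = 1.239488
  f(0.920000) = -0.981312
  x_2 = 0.920000 - (-0.981312)×(0.920000 - (-0.080000))/(-0.981312 - 1.239488)
       = 0.478127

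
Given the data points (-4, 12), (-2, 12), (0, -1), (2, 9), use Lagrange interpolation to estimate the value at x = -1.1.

Lagrange interpolation formula:
P(x) = Σ yᵢ × Lᵢ(x)
where Lᵢ(x) = Π_{j≠i} (x - xⱼ)/(xᵢ - xⱼ)

L_0(-1.1) = (-1.1 - (-2))/(-4 - (-2)) × (-1.1 - 0)/(-4 - 0) × (-1.1 - 2)/(-4 - 2) = -0.063938
L_1(-1.1) = (-1.1 - (-4))/(-2 - (-4)) × (-1.1 - 0)/(-2 - 0) × (-1.1 - 2)/(-2 - 2) = 0.618062
L_2(-1.1) = (-1.1 - (-4))/(0 - (-4)) × (-1.1 - (-2))/(0 - (-2)) × (-1.1 - 2)/(0 - 2) = 0.505687
L_3(-1.1) = (-1.1 - (-4))/(2 - (-4)) × (-1.1 - (-2))/(2 - (-2)) × (-1.1 - 0)/(2 - 0) = -0.059812

P(-1.1) = 12×L_0(-1.1) + 12×L_1(-1.1) + (-1)×L_2(-1.1) + 9×L_3(-1.1)
P(-1.1) = 5.605500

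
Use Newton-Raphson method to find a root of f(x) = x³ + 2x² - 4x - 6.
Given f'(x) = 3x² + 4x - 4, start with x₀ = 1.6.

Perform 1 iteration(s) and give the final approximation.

f(x) = x³ + 2x² - 4x - 6
f'(x) = 3x² + 4x - 4
x₀ = 1.6

Newton-Raphson formula: x_{n+1} = x_n - f(x_n)/f'(x_n)

Iteration 1:
  f(1.600000) = -3.184000
  f'(1.600000) = 10.080000
  x_1 = 1.600000 - (-3.184000)/10.080000 = 1.915873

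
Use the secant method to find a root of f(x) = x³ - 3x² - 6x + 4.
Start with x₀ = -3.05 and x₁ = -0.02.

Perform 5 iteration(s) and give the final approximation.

f(x) = x³ - 3x² - 6x + 4
x₀ = -3.05, x₁ = -0.02

Secant formula: x_{n+1} = x_n - f(x_n)(x_n - x_{n-1})/(f(x_n) - f(x_{n-1}))

Iteration 1:
  f(-3.050000) = -33.980125
  f(-0.020000) = 4.118792
  x_2 = -0.020000 - 4.118792×(-0.020000 - (-3.050000))/(4.118792 - (-33.980125))
       = -0.347567
Iteration 2:
  f(-0.020000) = 4.118792
  f(-0.347567) = 5.681006
  x_3 = -0.347567 - 5.681006×(-0.347567 - (-0.020000))/(5.681006 - 4.118792)
       = 0.843633
Iteration 3:
  f(-0.347567) = 5.681006
  f(0.843633) = -2.596521
  x_4 = 0.843633 - (-2.596521)×(0.843633 - (-0.347567))/(-2.596521 - 5.681006)
       = 0.469974
Iteration 4:
  f(0.843633) = -2.596521
  f(0.469974) = 0.621338
  x_5 = 0.469974 - 0.621338×(0.469974 - 0.843633)/(0.621338 - (-2.596521))
       = 0.542124
Iteration 5:
  f(0.469974) = 0.621338
  f(0.542124) = 0.024892
  x_6 = 0.542124 - 0.024892×(0.542124 - 0.469974)/(0.024892 - 0.621338)
       = 0.545135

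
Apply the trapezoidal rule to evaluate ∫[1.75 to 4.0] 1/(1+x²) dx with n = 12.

f(x) = 1/(1+x²)
a = 1.75, b = 4.0, n = 12
h = (b - a)/n = 0.187500

Trapezoidal rule: (h/2)[f(x₀) + 2f(x₁) + 2f(x₂) + ... + f(xₙ)]

x_0 = 1.7500, f(x_0) = 0.246154, coefficient = 1
x_1 = 1.9375, f(x_1) = 0.210353, coefficient = 2
x_2 = 2.1250, f(x_2) = 0.181303, coefficient = 2
x_3 = 2.3125, f(x_3) = 0.157538, coefficient = 2
x_4 = 2.5000, f(x_4) = 0.137931, coefficient = 2
x_5 = 2.6875, f(x_5) = 0.121615, coefficient = 2
x_6 = 2.8750, f(x_6) = 0.107926, coefficient = 2
x_7 = 3.0625, f(x_7) = 0.096349, coefficient = 2
x_8 = 3.2500, f(x_8) = 0.086486, coefficient = 2
x_9 = 3.4375, f(x_9) = 0.078025, coefficient = 2
x_10 = 3.6250, f(x_10) = 0.070718, coefficient = 2
x_11 = 3.8125, f(x_11) = 0.064370, coefficient = 2
x_12 = 4.0000, f(x_12) = 0.058824, coefficient = 1

I ≈ (0.187500/2) × 2.930209 = 0.274707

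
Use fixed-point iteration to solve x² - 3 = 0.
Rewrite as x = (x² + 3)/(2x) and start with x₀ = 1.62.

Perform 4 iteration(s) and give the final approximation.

Equation: x² - 3 = 0
Fixed-point form: x = (x² + 3)/(2x)
x₀ = 1.62

x_1 = g(1.620000) = 1.735926
x_2 = g(1.735926) = 1.732055
x_3 = g(1.732055) = 1.732051
x_4 = g(1.732051) = 1.732051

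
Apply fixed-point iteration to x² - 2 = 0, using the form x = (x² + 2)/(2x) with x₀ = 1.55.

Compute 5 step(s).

Equation: x² - 2 = 0
Fixed-point form: x = (x² + 2)/(2x)
x₀ = 1.55

x_1 = g(1.550000) = 1.420161
x_2 = g(1.420161) = 1.414226
x_3 = g(1.414226) = 1.414214
x_4 = g(1.414214) = 1.414214
x_5 = g(1.414214) = 1.414214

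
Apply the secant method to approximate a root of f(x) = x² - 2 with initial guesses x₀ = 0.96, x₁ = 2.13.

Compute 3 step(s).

f(x) = x² - 2
x₀ = 0.96, x₁ = 2.13

Secant formula: x_{n+1} = x_n - f(x_n)(x_n - x_{n-1})/(f(x_n) - f(x_{n-1}))

Iteration 1:
  f(0.960000) = -1.078400
  f(2.130000) = 2.536900
  x_2 = 2.130000 - 2.536900×(2.130000 - 0.960000)/(2.536900 - (-1.078400))
       = 1.308997
Iteration 2:
  f(2.130000) = 2.536900
  f(1.308997) = -0.286527
  x_3 = 1.308997 - (-0.286527)×(1.308997 - 2.130000)/(-0.286527 - 2.536900)
       = 1.392314
Iteration 3:
  f(1.308997) = -0.286527
  f(1.392314) = -0.061462
  x_4 = 1.392314 - (-0.061462)×(1.392314 - 1.308997)/(-0.061462 - (-0.286527))
       = 1.415067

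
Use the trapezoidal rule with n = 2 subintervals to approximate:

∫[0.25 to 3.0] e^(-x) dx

f(x) = e^(-x)
a = 0.25, b = 3.0, n = 2
h = (b - a)/n = 1.375000

Trapezoidal rule: (h/2)[f(x₀) + 2f(x₁) + 2f(x₂) + ... + f(xₙ)]

x_0 = 0.2500, f(x_0) = 0.778801, coefficient = 1
x_1 = 1.6250, f(x_1) = 0.196912, coefficient = 2
x_2 = 3.0000, f(x_2) = 0.049787, coefficient = 1

I ≈ (1.375000/2) × 1.222411 = 0.840408
Exact value: 0.729014
Error: 0.111394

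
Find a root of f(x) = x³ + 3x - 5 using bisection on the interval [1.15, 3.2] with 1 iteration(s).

f(x) = x³ + 3x - 5
Initial interval: [1.15, 3.2]

Iteration 1:
  c_1 = (1.150000 + 3.200000)/2 = 2.175000
  f(c_1) = f(2.175000) = 11.814109
  f(a) × f(c) < 0, new interval: [1.150000, 2.175000]

After 1 iteration(s), the approximation is c_1 = 2.175000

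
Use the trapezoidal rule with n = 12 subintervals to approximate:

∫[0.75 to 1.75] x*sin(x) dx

f(x) = x*sin(x)
a = 0.75, b = 1.75, n = 12
h = (b - a)/n = 0.083333

Trapezoidal rule: (h/2)[f(x₀) + 2f(x₁) + 2f(x₂) + ... + f(xₙ)]

x_0 = 0.7500, f(x_0) = 0.511229, coefficient = 1
x_1 = 0.8333, f(x_1) = 0.616814, coefficient = 2
x_2 = 0.9167, f(x_2) = 0.727446, coefficient = 2
x_3 = 1.0000, f(x_3) = 0.841471, coefficient = 2
x_4 = 1.0833, f(x_4) = 0.957151, coefficient = 2
x_5 = 1.1667, f(x_5) = 1.072686, coefficient = 2
x_6 = 1.2500, f(x_6) = 1.186231, coefficient = 2
x_7 = 1.3333, f(x_7) = 1.295917, coefficient = 2
x_8 = 1.4167, f(x_8) = 1.399873, coefficient = 2
x_9 = 1.5000, f(x_9) = 1.496242, coefficient = 2
x_10 = 1.5833, f(x_10) = 1.583209, coefficient = 2
x_11 = 1.6667, f(x_11) = 1.659013, coefficient = 2
x_12 = 1.7500, f(x_12) = 1.721975, coefficient = 1

I ≈ (0.083333/2) × 27.905312 = 1.162721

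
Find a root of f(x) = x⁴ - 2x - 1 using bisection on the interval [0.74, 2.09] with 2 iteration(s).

f(x) = x⁴ - 2x - 1
Initial interval: [0.74, 2.09]

Iteration 1:
  c_1 = (0.740000 + 2.090000)/2 = 1.415000
  f(c_1) = f(1.415000) = 0.178905
  f(a) × f(c) < 0, new interval: [0.740000, 1.415000]
Iteration 2:
  c_2 = (0.740000 + 1.415000)/2 = 1.077500
  f(c_2) = f(1.077500) = -1.807064
  f(a) × f(c) ≥ 0, new interval: [1.077500, 1.415000]

After 2 iteration(s), the approximation is c_2 = 1.077500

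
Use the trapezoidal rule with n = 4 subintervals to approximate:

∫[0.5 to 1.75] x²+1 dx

f(x) = x²+1
a = 0.5, b = 1.75, n = 4
h = (b - a)/n = 0.312500

Trapezoidal rule: (h/2)[f(x₀) + 2f(x₁) + 2f(x₂) + ... + f(xₙ)]

x_0 = 0.5000, f(x_0) = 1.250000, coefficient = 1
x_1 = 0.8125, f(x_1) = 1.660156, coefficient = 2
x_2 = 1.1250, f(x_2) = 2.265625, coefficient = 2
x_3 = 1.4375, f(x_3) = 3.066406, coefficient = 2
x_4 = 1.7500, f(x_4) = 4.062500, coefficient = 1

I ≈ (0.312500/2) × 19.296875 = 3.015137
Exact value: 2.994792
Error: 0.020345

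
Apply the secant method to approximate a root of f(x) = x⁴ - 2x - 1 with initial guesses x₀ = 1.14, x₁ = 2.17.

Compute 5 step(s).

f(x) = x⁴ - 2x - 1
x₀ = 1.14, x₁ = 2.17

Secant formula: x_{n+1} = x_n - f(x_n)(x_n - x_{n-1})/(f(x_n) - f(x_{n-1}))

Iteration 1:
  f(1.140000) = -1.591040
  f(2.170000) = 16.833739
  x_2 = 2.170000 - 16.833739×(2.170000 - 1.140000)/(16.833739 - (-1.591040))
       = 1.228944
Iteration 2:
  f(2.170000) = 16.833739
  f(1.228944) = -1.176873
  x_3 = 1.228944 - (-1.176873)×(1.228944 - 2.170000)/(-1.176873 - 16.833739)
       = 1.290436
Iteration 3:
  f(1.228944) = -1.176873
  f(1.290436) = -0.807900
  x_4 = 1.290436 - (-0.807900)×(1.290436 - 1.228944)/(-0.807900 - (-1.176873))
       = 1.425078
Iteration 4:
  f(1.290436) = -0.807900
  f(1.425078) = 0.274181
  x_5 = 1.425078 - 0.274181×(1.425078 - 1.290436)/(0.274181 - (-0.807900))
       = 1.390962
Iteration 5:
  f(1.425078) = 0.274181
  f(1.390962) = -0.038572
  x_6 = 1.390962 - (-0.038572)×(1.390962 - 1.425078)/(-0.038572 - 0.274181)
       = 1.395169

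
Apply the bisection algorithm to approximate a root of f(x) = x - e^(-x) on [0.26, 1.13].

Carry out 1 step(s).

f(x) = x - e^(-x)
Initial interval: [0.26, 1.13]

Iteration 1:
  c_1 = (0.260000 + 1.130000)/2 = 0.695000
  f(c_1) = f(0.695000) = 0.195926
  f(a) × f(c) < 0, new interval: [0.260000, 0.695000]

After 1 iteration(s), the approximation is c_1 = 0.695000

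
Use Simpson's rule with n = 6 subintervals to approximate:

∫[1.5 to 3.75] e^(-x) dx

f(x) = e^(-x)
a = 1.5, b = 3.75, n = 6
h = (b - a)/n = 0.375000

Simpson's rule: (h/3)[f(x₀) + 4f(x₁) + 2f(x₂) + ... + f(xₙ)]

x_0 = 1.5000, f(x_0) = 0.223130, coefficient = 1
x_1 = 1.8750, f(x_1) = 0.153355, coefficient = 4
x_2 = 2.2500, f(x_2) = 0.105399, coefficient = 2
x_3 = 2.6250, f(x_3) = 0.072440, coefficient = 4
x_4 = 3.0000, f(x_4) = 0.049787, coefficient = 2
x_5 = 3.3750, f(x_5) = 0.034218, coefficient = 4
x_6 = 3.7500, f(x_6) = 0.023518, coefficient = 1

I ≈ (0.375000/3) × 1.597072 = 0.199634
Exact value: 0.199612
Error: 0.000022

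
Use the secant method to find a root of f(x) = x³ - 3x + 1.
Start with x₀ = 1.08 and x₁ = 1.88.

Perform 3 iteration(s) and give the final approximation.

f(x) = x³ - 3x + 1
x₀ = 1.08, x₁ = 1.88

Secant formula: x_{n+1} = x_n - f(x_n)(x_n - x_{n-1})/(f(x_n) - f(x_{n-1}))

Iteration 1:
  f(1.080000) = -0.980288
  f(1.880000) = 2.004672
  x_2 = 1.880000 - 2.004672×(1.880000 - 1.080000)/(2.004672 - (-0.980288))
       = 1.342727
Iteration 2:
  f(1.880000) = 2.004672
  f(1.342727) = -0.607357
  x_3 = 1.342727 - (-0.607357)×(1.342727 - 1.880000)/(-0.607357 - 2.004672)
       = 1.467656
Iteration 3:
  f(1.342727) = -0.607357
  f(1.467656) = -0.241618
  x_4 = 1.467656 - (-0.241618)×(1.467656 - 1.342727)/(-0.241618 - (-0.607357))
       = 1.550187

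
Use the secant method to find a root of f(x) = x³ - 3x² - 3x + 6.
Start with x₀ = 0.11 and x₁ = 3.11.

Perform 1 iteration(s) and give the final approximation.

f(x) = x³ - 3x² - 3x + 6
x₀ = 0.11, x₁ = 3.11

Secant formula: x_{n+1} = x_n - f(x_n)(x_n - x_{n-1})/(f(x_n) - f(x_{n-1}))

Iteration 1:
  f(0.110000) = 5.635031
  f(3.110000) = -2.266069
  x_2 = 3.110000 - (-2.266069)×(3.110000 - 0.110000)/(-2.266069 - 5.635031)
       = 2.249587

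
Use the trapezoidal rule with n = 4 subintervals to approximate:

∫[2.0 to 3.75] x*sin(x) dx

f(x) = x*sin(x)
a = 2.0, b = 3.75, n = 4
h = (b - a)/n = 0.437500

Trapezoidal rule: (h/2)[f(x₀) + 2f(x₁) + 2f(x₂) + ... + f(xₙ)]

x_0 = 2.0000, f(x_0) = 1.818595, coefficient = 1
x_1 = 2.4375, f(x_1) = 1.577897, coefficient = 2
x_2 = 2.8750, f(x_2) = 0.757407, coefficient = 2
x_3 = 3.3125, f(x_3) = -0.563379, coefficient = 2
x_4 = 3.7500, f(x_4) = -2.143355, coefficient = 1

I ≈ (0.437500/2) × 3.219092 = 0.704176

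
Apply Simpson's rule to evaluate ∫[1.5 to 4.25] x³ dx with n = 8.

f(x) = x³
a = 1.5, b = 4.25, n = 8
h = (b - a)/n = 0.343750

Simpson's rule: (h/3)[f(x₀) + 4f(x₁) + 2f(x₂) + ... + f(xₙ)]

x_0 = 1.5000, f(x_0) = 3.375000, coefficient = 1
x_1 = 1.8438, f(x_1) = 6.267670, coefficient = 4
x_2 = 2.1875, f(x_2) = 10.467529, coefficient = 2
x_3 = 2.5312, f(x_3) = 16.218292, coefficient = 4
x_4 = 2.8750, f(x_4) = 23.763672, coefficient = 2
x_5 = 3.2188, f(x_5) = 33.347382, coefficient = 4
x_6 = 3.5625, f(x_6) = 45.213135, coefficient = 2
x_7 = 3.9062, f(x_7) = 59.604645, coefficient = 4
x_8 = 4.2500, f(x_8) = 76.765625, coefficient = 1

I ≈ (0.343750/3) × 700.781250 = 80.297852
Exact value: 80.297852
Error: 0.000000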